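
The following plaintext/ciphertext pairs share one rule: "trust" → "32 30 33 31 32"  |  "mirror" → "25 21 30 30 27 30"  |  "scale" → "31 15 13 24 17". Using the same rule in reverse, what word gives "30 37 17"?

t is letter #20 and maps to 32: an offset of 12. The number is (letter's place in the alphabet, a=1) + 12.
Undoing it on 30 37 17: 30→(30−12)÷1=18=r, 37→(37−12)÷1=25=y, 17→(17−12)÷1=5=e.

rye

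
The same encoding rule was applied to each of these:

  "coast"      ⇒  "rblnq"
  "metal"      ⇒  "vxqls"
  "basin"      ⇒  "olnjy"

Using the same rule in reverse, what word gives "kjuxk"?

Each letter's alphabet position (a=0..z=25) is mapped through 3·x+11 mod 26 — an affine cipher.
Undoing it on kjuxk: k(10)→9·(10−11)≡17=r; j(9)→9·(9−11)≡8=i; u(20)→9·(20−11)≡3=d; x(23)→9·(23−11)≡4=e; k(10)→9·(10−11)≡17=r (all mod 26).

rider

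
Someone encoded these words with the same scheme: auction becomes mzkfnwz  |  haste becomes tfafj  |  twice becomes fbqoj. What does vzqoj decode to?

juice

Shifts by position in auction: pos 0: a→m (+12), pos 1: u→z (+5), pos 2: c→k (+8), pos 3: t→f (+12), pos 4: i→n (+5), pos 5: o→w (+8) — repeating every 3. A repeating key of period 3 is used — shifts +12, +5, +8 over and over.
Decoding vzqoj: v−12=j, z−5=u, q−8=i, o−12=c, j−5=e.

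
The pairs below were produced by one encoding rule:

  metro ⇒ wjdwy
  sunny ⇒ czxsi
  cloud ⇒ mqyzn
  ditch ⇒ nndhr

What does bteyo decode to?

It's a Vigenère-style cipher with numeric key [10,5]: position i shifts by key[i mod 2].
Reversing it on bteyo: b−10=r, t−5=o, e−10=u, y−5=t, o−10=e.

route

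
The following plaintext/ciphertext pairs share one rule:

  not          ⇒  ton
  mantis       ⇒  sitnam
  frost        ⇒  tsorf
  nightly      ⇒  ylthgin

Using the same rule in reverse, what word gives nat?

The output letters match the input read backwards: not reversed is ton. The word is simply reversed.
Reversing it on nat: then reverse → tan.

tan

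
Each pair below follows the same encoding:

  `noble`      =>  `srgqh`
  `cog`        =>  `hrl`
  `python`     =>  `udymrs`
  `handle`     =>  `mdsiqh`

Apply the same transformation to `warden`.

bdwihs

The shift depends on letter class: consonant n→s is +5, but vowel o→r is +3. Vowels shift forward by 3 and consonants shift forward by 5.
Applying it to warden: w(cons)+5=b, a(vowel)+3=d, r(cons)+5=w, d(cons)+5=i, e(vowel)+3=h, n(cons)+5=s.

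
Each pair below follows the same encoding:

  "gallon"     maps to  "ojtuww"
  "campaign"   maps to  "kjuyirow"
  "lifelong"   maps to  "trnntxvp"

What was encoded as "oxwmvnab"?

goodness

The shifts repeat in a cycle of length 2: positions 0,1,… shift by +8, +9, then the pattern repeats.
Undoing it on oxwmvnab: o−8=g, x−9=o, w−8=o, m−9=d, v−8=n, n−9=e, a−8=s, b−9=s.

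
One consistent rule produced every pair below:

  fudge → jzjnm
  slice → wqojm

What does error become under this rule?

iwxvz

In fudge: f→j is +4, u→z is +5, d→j is +6, g→n is +7 — the shift increases by 1 each position. Letter i (0-indexed) is shifted by i+4, so successive shifts are 4, 5, 6, ….
On error: e+4=i, r+5=w, r+6=x, o+7=v, r+8=z.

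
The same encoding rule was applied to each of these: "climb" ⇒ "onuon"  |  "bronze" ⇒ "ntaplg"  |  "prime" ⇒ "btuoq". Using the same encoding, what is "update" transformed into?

grpcfg

It's a Vigenère-style cipher with numeric key [12,2]: position i shifts by key[i mod 2].
Applying it to update: u+12=g, p+2=r, d+12=p, a+2=c, t+12=f, e+2=g.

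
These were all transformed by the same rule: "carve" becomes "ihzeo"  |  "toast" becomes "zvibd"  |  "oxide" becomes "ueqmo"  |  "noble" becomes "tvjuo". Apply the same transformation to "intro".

oubay

In carve: c→i is +6, a→h is +7, r→z is +8, v→e is +9 — the shift increases by 1 each position. Each letter shifts forward by (position + 6), i.e. 6, 7, 8, … — the shift grows by one for each successive letter.
Applying it to intro: i+6=o, n+7=u, t+8=b, r+9=a, o+10=y.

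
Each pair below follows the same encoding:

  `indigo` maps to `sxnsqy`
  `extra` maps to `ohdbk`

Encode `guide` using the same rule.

qesno

Compare letters: i→s is +10, n→x is +10, d→n is +10 — a constant shift. This is a Caesar cipher with shift 10.
For guide: g+10=q, u+10=e, i+10=s, d+10=n, e+10=o.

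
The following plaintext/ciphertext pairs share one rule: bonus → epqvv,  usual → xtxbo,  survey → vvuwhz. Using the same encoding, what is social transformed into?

vpfjdm

A repeating key of period 2 is used — shifts +3, +1 over and over.
On social: s+3=v, o+1=p, c+3=f, i+1=j, a+3=d, l+1=m.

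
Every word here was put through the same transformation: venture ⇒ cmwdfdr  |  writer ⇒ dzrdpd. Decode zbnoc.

steer

The shift increases by 1 at each position, starting from +7: 7, 8, 9, ….
Undoing it on zbnoc: z−7=s, b−8=t, n−9=e, o−10=e, c−11=r.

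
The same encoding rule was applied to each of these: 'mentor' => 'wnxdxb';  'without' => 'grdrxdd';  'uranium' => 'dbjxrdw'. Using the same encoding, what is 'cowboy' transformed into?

Vowels shift forward by 9 and consonants shift forward by 10.
On cowboy: c(cons)+10=m, o(vowel)+9=x, w(cons)+10=g, b(cons)+10=l, o(vowel)+9=x, y(cons)+10=i.

mxglxi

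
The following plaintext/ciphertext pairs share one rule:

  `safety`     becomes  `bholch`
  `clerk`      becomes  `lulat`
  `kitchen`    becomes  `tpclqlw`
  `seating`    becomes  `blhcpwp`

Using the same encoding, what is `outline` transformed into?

vbcupwl

The shift depends on letter class: consonant s→b is +9, but vowel a→h is +7. The rule splits by letter class: vowels +7, consonants +9.
For outline: o(vowel)+7=v, u(vowel)+7=b, t(cons)+9=c, l(cons)+9=u, i(vowel)+7=p, n(cons)+9=w, e(vowel)+7=l.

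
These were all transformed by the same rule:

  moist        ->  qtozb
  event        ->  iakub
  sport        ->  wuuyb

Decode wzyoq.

In moist: m→q is +4, o→t is +5, i→o is +6, s→z is +7 — the shift increases by 1 each position. Letter i (0-indexed) is shifted by i+4, so successive shifts are 4, 5, 6, ….
Decoding wzyoq: w−4=s, z−5=u, y−6=s, o−7=h, q−8=i.

sushi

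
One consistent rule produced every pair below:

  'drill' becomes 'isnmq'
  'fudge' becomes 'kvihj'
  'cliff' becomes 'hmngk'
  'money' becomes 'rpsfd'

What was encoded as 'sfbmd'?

Shifts by position in drill: pos 0: d→i (+5), pos 1: r→s (+1), pos 2: i→n (+5), pos 3: l→m (+1) — repeating every 2. It's a Vigenère-style cipher with numeric key [5,1]: position i shifts by key[i mod 2].
Decoding sfbmd: s−5=n, f−1=e, b−5=w, m−1=l, d−5=y.

newly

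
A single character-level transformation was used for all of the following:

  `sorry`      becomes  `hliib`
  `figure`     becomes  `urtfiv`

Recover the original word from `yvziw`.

This is the alphabet-reversal cipher (Atbash): a becomes z, b becomes y, etc.
Undoing it on yvziw: y↔b, v↔e, z↔a, i↔r, w↔d.

beard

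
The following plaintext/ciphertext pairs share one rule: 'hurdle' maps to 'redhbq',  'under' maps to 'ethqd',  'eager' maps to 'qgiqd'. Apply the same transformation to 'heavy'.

rqgno

Each letter's alphabet position (a=0..z=25) is mapped through 9·x+6 mod 26 — an affine cipher.
On heavy: h(7)→9·7+6≡17=r; e(4)→9·4+6≡16=q; a(0)→9·0+6≡6=g; v(21)→9·21+6≡13=n; y(24)→9·24+6≡14=o (all mod 26).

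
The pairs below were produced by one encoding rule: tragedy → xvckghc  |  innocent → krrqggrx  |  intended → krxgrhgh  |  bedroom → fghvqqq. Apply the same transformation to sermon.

The shift depends on letter class: consonant t→x is +4, but vowel a→c is +2. The rule splits by letter class: vowels +2, consonants +4.
On sermon: s(cons)+4=w, e(vowel)+2=g, r(cons)+4=v, m(cons)+4=q, o(vowel)+2=q, n(cons)+4=r.

wgvqqr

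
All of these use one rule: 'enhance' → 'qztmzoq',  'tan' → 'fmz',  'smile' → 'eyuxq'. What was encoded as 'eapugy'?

sodium

Compare letters: e→q is +12, n→z is +12, h→t is +12 — a constant shift. This is a Caesar cipher with shift 12.
Undoing it on eapugy: e−12=s, a−12=o, p−12=d, u−12=i, g−12=u, y−12=m.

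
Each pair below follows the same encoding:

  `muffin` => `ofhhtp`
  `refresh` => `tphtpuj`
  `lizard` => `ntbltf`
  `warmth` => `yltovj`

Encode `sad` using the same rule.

The shift depends on letter class: consonant m→o is +2, but vowel u→f is +11. The rule splits by letter class: vowels +11, consonants +2.
On sad: s(cons)+2=u, a(vowel)+11=l, d(cons)+2=f.

ulf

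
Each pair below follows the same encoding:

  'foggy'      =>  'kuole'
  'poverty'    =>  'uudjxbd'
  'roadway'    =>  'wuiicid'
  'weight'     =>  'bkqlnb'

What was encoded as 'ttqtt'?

onion

Shifts by position in foggy: pos 0: f→k (+5), pos 1: o→u (+6), pos 2: g→o (+8), pos 3: g→l (+5), pos 4: y→e (+6) — repeating every 3. It's a Vigenère-style cipher with numeric key [5,6,8]: position i shifts by key[i mod 3].
Reversing it on ttqtt: t−5=o, t−6=n, q−8=i, t−5=o, t−6=n.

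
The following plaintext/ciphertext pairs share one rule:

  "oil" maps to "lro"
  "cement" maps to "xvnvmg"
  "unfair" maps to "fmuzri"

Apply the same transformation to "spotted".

Each pair mirrors across the alphabet (o↔l, i↔r, l↔o): positions sum to 25. Letters are reflected about the middle of the alphabet (position → 25−position): Atbash.
Applying it to spotted: s↔h, p↔k, o↔l, t↔g, t↔g, e↔v, d↔w.

hklggvw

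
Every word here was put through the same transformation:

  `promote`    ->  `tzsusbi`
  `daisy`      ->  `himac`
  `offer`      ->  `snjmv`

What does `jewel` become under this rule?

A repeating key of period 2 is used — shifts +4, +8 over and over.
Applying it to jewel: j+4=n, e+8=m, w+4=a, e+8=m, l+4=p.

nmamp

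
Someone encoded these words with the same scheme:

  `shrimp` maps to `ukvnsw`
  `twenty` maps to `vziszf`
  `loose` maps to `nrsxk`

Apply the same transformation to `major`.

odntx

In shrimp: s→u is +2, h→k is +3, r→v is +4, i→n is +5 — the shift increases by 1 each position. Each letter shifts forward by (position + 2), i.e. 2, 3, 4, … — the shift grows by one for each successive letter.
For major: m+2=o, a+3=d, j+4=n, o+5=t, r+6=x.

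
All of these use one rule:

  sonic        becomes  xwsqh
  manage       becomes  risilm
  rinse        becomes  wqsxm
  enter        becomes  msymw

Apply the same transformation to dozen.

iwems

Two shifts are in play — +8 for a/e/i/o/u, +5 for every other letter.
Applying it to dozen: d(cons)+5=i, o(vowel)+8=w, z(cons)+5=e, e(vowel)+8=m, n(cons)+5=s.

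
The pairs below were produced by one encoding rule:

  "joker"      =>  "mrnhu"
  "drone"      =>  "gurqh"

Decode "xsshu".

Compare letters: j→m is +3, o→r is +3, k→n is +3 — a constant shift. This is a Caesar cipher with shift 3.
Decoding xsshu: x−3=u, s−3=p, s−3=p, h−3=e, u−3=r.

upper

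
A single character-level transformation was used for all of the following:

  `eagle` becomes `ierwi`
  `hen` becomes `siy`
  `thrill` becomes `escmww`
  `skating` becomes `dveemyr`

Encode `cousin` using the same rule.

nsydmy

Vowels shift forward by 4 and consonants shift forward by 11.
Applying it to cousin: c(cons)+11=n, o(vowel)+4=s, u(vowel)+4=y, s(cons)+11=d, i(vowel)+4=m, n(cons)+11=y.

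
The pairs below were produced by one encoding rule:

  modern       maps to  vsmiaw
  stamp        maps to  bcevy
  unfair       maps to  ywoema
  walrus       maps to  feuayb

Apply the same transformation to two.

The shift depends on letter class: consonant m→v is +9, but vowel o→s is +4. The rule splits by letter class: vowels +4, consonants +9.
Applying it to two: t(cons)+9=c, w(cons)+9=f, o(vowel)+4=s.

cfs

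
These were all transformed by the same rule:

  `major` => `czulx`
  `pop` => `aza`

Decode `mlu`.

jab

Two steps: reverse the string, then apply a Caesar shift of +11.
Undoing it on mlu: shift back: m−11=b, l−11=a, u−11=j → baj; then reverse → jab.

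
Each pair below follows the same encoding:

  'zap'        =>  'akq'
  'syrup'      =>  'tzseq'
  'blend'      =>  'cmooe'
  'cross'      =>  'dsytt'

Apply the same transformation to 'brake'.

Vowels shift forward by 10 and consonants shift forward by 1.
Applying it to brake: b(cons)+1=c, r(cons)+1=s, a(vowel)+10=k, k(cons)+1=l, e(vowel)+10=o.

csklo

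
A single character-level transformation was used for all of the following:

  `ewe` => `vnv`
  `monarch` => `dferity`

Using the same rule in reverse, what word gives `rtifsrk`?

Compare letters: e→v is +17, w→n is +17, e→v is +17 — a constant shift. Every letter moves 17 places later in the alphabet, wrapping around z→a.
Undoing it on rtifsrk: r−17=a, t−17=c, i−17=r, f−17=o, s−17=b, r−17=a, k−17=t.

acrobat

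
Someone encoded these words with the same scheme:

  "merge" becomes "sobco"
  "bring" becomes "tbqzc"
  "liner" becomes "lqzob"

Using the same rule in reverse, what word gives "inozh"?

spend

m(12)→s(18) and e(4)→o(14) fit y≡7x+12 (mod 26); the inverse of 7 mod 26 is 15. This is an affine cipher: with a=0,…,z=25, each position x becomes (7x+12) mod 26.
Undoing it on inozh: i(8)→15·(8−12)≡18=s; n(13)→15·(13−12)≡15=p; o(14)→15·(14−12)≡4=e; z(25)→15·(25−12)≡13=n; h(7)→15·(7−12)≡3=d (all mod 26).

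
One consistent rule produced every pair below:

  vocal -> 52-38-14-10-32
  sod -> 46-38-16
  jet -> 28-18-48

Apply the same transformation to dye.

v(#22)→52 and o(#15)→38: differences scale by 2, so n = 2·pos + 8. Each letter becomes 2×(its alphabet position, a=1..z=26) + 8.
On dye: d=4→16, y=25→58, e=5→18.

16-58-18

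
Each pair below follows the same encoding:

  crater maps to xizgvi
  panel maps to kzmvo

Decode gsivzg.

Each pair mirrors across the alphabet (c↔x, r↔i, a↔z): positions sum to 25. This is the alphabet-reversal cipher (Atbash): a becomes z, b becomes y, etc.
Reversing it on gsivzg: g↔t, s↔h, i↔r, v↔e, z↔a, g↔t.

threat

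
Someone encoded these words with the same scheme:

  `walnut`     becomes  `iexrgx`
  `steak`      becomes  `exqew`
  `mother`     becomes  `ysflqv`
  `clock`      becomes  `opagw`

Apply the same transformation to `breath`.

Shifts by position in walnut: pos 0: w→i (+12), pos 1: a→e (+4), pos 2: l→x (+12), pos 3: n→r (+4) — repeating every 2. It's a Vigenère-style cipher with numeric key [12,4]: position i shifts by key[i mod 2].
Applying it to breath: b+12=n, r+4=v, e+12=q, a+4=e, t+12=f, h+4=l.

nvqefl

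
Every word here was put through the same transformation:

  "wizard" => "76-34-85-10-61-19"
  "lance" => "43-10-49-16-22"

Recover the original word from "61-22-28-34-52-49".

w(#23)→76 and i(#9)→34: differences scale by 3, so n = 3·pos + 7. The formula is n = 3×(alphabet index, a=1) + 7.
Decoding 61-22-28-34-52-49: 61→(61−7)÷3=18=r, 22→(22−7)÷3=5=e, 28→(28−7)÷3=7=g, 34→(34−7)÷3=9=i, 52→(52−7)÷3=15=o, 49→(49−7)÷3=14=n.

region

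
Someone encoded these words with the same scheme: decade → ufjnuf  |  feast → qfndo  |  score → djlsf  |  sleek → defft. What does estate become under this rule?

fdonof

d(3)→u(20) and e(4)→f(5) fit y≡11x+13 (mod 26); the inverse of 11 mod 26 is 19. This is an affine cipher: with a=0,…,z=25, each position x becomes (11x+13) mod 26.
Applying it to estate: e(4)→11·4+13≡5=f; s(18)→11·18+13≡3=d; t(19)→11·19+13≡14=o; a(0)→11·0+13≡13=n; t(19)→11·19+13≡14=o; e(4)→11·4+13≡5=f (all mod 26).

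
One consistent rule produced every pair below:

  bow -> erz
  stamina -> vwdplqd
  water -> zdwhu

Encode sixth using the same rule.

Compare letters: b→e is +3, o→r is +3, w→z is +3 — a constant shift. This is a Caesar cipher with shift 3.
For sixth: s+3=v, i+3=l, x+3=a, t+3=w, h+3=k.

vlawk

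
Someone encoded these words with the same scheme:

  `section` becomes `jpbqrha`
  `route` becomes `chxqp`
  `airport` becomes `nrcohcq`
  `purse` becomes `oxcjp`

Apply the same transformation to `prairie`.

Each letter's alphabet position (a=0..z=25) is mapped through 7·x+13 mod 26 — an affine cipher.
For prairie: p(15)→7·15+13≡14=o; r(17)→7·17+13≡2=c; a(0)→7·0+13≡13=n; i(8)→7·8+13≡17=r; r(17)→7·17+13≡2=c; i(8)→7·8+13≡17=r; e(4)→7·4+13≡15=p (all mod 26).

ocnrcrp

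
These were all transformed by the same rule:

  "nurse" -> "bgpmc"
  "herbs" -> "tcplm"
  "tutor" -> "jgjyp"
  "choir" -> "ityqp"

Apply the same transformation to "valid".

n(13)→b(1) and u(20)→g(6) fit y≡23x+14 (mod 26); the inverse of 23 mod 26 is 17. This is an affine cipher: with a=0,…,z=25, each position x becomes (23x+14) mod 26.
On valid: v(21)→23·21+14≡3=d; a(0)→23·0+14≡14=o; l(11)→23·11+14≡7=h; i(8)→23·8+14≡16=q; d(3)→23·3+14≡5=f (all mod 26).

dohqf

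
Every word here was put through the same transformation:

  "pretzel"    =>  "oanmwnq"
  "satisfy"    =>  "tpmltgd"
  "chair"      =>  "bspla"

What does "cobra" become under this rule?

p(15)→o(14) and r(17)→a(0) fit y≡19x+15 (mod 26); the inverse of 19 mod 26 is 11. Each letter's alphabet position (a=0..z=25) is mapped through 19·x+15 mod 26 — an affine cipher.
On cobra: c(2)→19·2+15≡1=b; o(14)→19·14+15≡21=v; b(1)→19·1+15≡8=i; r(17)→19·17+15≡0=a; a(0)→19·0+15≡15=p (all mod 26).

bviap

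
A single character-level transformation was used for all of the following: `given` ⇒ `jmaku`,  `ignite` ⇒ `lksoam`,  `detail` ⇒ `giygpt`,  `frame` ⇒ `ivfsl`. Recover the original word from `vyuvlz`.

In given: g→j is +3, i→m is +4, v→a is +5, e→k is +6 — the shift increases by 1 each position. Letter i (0-indexed) is shifted by i+3, so successive shifts are 3, 4, 5, ….
Undoing it on vyuvlz: v−3=s, y−4=u, u−5=p, v−6=p, l−7=e, z−8=r.

supper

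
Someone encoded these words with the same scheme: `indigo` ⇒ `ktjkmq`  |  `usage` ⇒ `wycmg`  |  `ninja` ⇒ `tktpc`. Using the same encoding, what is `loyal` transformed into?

rqecr

The shift depends on letter class: consonant n→t is +6, but vowel i→k is +2. Vowels shift forward by 2 and consonants shift forward by 6.
On loyal: l(cons)+6=r, o(vowel)+2=q, y(cons)+6=e, a(vowel)+2=c, l(cons)+6=r.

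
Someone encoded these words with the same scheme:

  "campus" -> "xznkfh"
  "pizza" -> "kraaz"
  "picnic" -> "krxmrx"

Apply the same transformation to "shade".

Each pair mirrors across the alphabet (c↔x, a↔z, m↔n): positions sum to 25. This is the alphabet-reversal cipher (Atbash): a becomes z, b becomes y, etc.
For shade: s↔h, h↔s, a↔z, d↔w, e↔v.

hszwv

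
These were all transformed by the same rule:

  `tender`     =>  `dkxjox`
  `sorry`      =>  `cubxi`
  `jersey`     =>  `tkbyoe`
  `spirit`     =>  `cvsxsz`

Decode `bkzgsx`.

repair

Shifts by position in tender: pos 0: t→d (+10), pos 1: e→k (+6), pos 2: n→x (+10), pos 3: d→j (+6) — repeating every 2. It's a Vigenère-style cipher with numeric key [10,6]: position i shifts by key[i mod 2].
Reversing it on bkzgsx: b−10=r, k−6=e, z−10=p, g−6=a, s−10=i, x−6=r.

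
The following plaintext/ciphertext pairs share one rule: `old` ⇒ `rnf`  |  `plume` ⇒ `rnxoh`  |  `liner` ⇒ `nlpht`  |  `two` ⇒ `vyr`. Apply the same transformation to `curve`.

The rule splits by letter class: vowels +3, consonants +2.
Applying it to curve: c(cons)+2=e, u(vowel)+3=x, r(cons)+2=t, v(cons)+2=x, e(vowel)+3=h.

extxh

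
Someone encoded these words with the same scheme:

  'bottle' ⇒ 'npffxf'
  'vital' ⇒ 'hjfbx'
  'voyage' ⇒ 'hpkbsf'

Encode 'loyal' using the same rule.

xpkbx

The shift depends on letter class: consonant b→n is +12, but vowel o→p is +1. Vowels shift forward by 1 and consonants shift forward by 12.
For loyal: l(cons)+12=x, o(vowel)+1=p, y(cons)+12=k, a(vowel)+1=b, l(cons)+12=x.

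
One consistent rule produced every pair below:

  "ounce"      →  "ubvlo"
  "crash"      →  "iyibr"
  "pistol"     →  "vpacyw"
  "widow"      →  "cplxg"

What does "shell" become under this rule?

yomuv

Letter i (0-indexed) is shifted by i+6, so successive shifts are 6, 7, 8, ….
For shell: s+6=y, h+7=o, e+8=m, l+9=u, l+10=v.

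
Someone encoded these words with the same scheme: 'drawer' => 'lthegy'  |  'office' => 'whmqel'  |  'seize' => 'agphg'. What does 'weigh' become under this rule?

It's a Vigenère-style cipher with numeric key [8,2,7]: position i shifts by key[i mod 3].
Applying it to weigh: w+8=e, e+2=g, i+7=p, g+8=o, h+2=j.

egpoj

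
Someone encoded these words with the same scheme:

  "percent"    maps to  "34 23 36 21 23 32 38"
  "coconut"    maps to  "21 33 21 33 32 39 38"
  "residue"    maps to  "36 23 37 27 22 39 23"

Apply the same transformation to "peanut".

34 23 19 32 39 38

p is letter #16 and maps to 34: an offset of 18. Letters become their 1-based position plus 18 (so a→19, b→20, …).
For peanut: p=16→34, e=5→23, a=1→19, n=14→32, u=21→39, t=20→38.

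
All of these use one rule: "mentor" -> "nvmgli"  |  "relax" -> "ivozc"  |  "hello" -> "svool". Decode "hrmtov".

single

This is the alphabet-reversal cipher (Atbash): a becomes z, b becomes y, etc.
Undoing it on hrmtov: h↔s, r↔i, m↔n, t↔g, o↔l, v↔e.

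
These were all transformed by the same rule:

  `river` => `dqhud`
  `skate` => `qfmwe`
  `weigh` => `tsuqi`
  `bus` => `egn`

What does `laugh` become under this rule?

Read the word backwards and shift each letter +12.
Applying it to laugh: reverse → hgual; then shift: h+12=t, g+12=s, u+12=g, a+12=m, l+12=x.

tsgmx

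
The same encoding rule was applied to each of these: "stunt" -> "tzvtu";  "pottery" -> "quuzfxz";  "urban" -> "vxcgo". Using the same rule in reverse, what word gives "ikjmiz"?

height

Shifts by position in stunt: pos 0: s→t (+1), pos 1: t→z (+6), pos 2: u→v (+1), pos 3: n→t (+6) — repeating every 2. It's a Vigenère-style cipher with numeric key [1,6]: position i shifts by key[i mod 2].
Reversing it on ikjmiz: i−1=h, k−6=e, j−1=i, m−6=g, i−1=h, z−6=t.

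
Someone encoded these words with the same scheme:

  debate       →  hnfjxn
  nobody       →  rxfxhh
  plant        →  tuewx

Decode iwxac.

Shifts by position in debate: pos 0: d→h (+4), pos 1: e→n (+9), pos 2: b→f (+4), pos 3: a→j (+9) — repeating every 2. The shifts repeat in a cycle of length 2: positions 0,1,… shift by +4, +9, then the pattern repeats.
Undoing it on iwxac: i−4=e, w−9=n, x−4=t, a−9=r, c−4=y.

entry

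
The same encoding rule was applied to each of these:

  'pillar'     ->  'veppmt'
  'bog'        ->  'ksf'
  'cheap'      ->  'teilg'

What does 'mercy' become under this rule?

cgviq

The output letters match the input read backwards, each shifted +4: pillar reversed is rallip. Read the word backwards and shift each letter +4.
On mercy: reverse → ycrem; then shift: y+4=c, c+4=g, r+4=v, e+4=i, m+4=q.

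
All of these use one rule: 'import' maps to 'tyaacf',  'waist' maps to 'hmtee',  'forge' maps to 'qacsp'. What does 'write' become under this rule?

Shifts by position in import: pos 0: i→t (+11), pos 1: m→y (+12), pos 2: p→a (+11), pos 3: o→a (+12) — repeating every 2. The shifts repeat in a cycle of length 2: positions 0,1,… shift by +11, +12, then the pattern repeats.
For write: w+11=h, r+12=d, i+11=t, t+12=f, e+11=p.

hdtfp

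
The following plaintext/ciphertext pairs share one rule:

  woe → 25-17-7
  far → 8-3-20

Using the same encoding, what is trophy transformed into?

w is letter #23 and maps to 25: an offset of 2. Each letter is replaced by its alphabet position (a=1..z=26) + 2.
Applying it to trophy: t=20→22, r=18→20, o=15→17, p=16→18, h=8→10, y=25→27.

22-20-17-18-10-27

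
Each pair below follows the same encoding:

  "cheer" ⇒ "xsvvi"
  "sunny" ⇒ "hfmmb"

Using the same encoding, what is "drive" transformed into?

wirev

Each pair mirrors across the alphabet (c↔x, h↔s, e↔v): positions sum to 25. Each letter is replaced by its mirror in the alphabet: a↔z, b↔y, c↔x, and so on (the Atbash cipher).
On drive: d↔w, r↔i, i↔r, v↔e, e↔v.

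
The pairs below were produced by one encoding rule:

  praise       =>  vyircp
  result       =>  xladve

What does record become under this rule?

xlkxbo

Letter i (0-indexed) is shifted by i+6, so successive shifts are 6, 7, 8, ….
On record: r+6=x, e+7=l, c+8=k, o+9=x, r+10=b, d+11=o.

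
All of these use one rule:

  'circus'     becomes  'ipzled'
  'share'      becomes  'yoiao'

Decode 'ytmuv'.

smell

In circus: c→i is +6, i→p is +7, r→z is +8, c→l is +9 — the shift increases by 1 each position. The shift increases by 1 at each position, starting from +6: 6, 7, 8, ….
Decoding ytmuv: y−6=s, t−7=m, m−8=e, u−9=l, v−10=l.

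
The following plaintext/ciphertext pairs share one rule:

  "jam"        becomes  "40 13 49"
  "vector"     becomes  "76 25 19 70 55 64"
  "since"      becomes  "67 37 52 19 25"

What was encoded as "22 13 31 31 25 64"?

j(#10)→40 and a(#1)→13: differences scale by 3, so n = 3·pos + 10. The formula is n = 3×(alphabet index, a=1) + 10.
Decoding 22 13 31 31 25 64: 22→(22−10)÷3=4=d, 13→(13−10)÷3=1=a, 31→(31−10)÷3=7=g, 31→(31−10)÷3=7=g, 25→(25−10)÷3=5=e, 64→(64−10)÷3=18=r.

dagger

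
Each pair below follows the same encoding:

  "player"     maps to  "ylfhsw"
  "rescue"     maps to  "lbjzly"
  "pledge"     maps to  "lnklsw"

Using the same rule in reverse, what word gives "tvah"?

atom

The output letters match the input read backwards, each shifted +7: player reversed is reyalp. Read the word backwards and shift each letter +7.
Reversing it on tvah: shift back: t−7=m, v−7=o, a−7=t, h−7=a → mota; then reverse → atom.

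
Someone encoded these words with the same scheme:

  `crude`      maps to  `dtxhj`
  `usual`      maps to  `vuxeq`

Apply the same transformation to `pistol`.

qkvxtr

In crude: c→d is +1, r→t is +2, u→x is +3, d→h is +4 — the shift increases by 1 each position. Each letter shifts forward by (position + 1), i.e. 1, 2, 3, … — the shift grows by one for each successive letter.
Applying it to pistol: p+1=q, i+2=k, s+3=v, t+4=x, o+5=t, l+6=r.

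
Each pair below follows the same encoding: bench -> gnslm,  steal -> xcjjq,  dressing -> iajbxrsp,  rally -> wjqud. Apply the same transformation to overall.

Shifts by position in bench: pos 0: b→g (+5), pos 1: e→n (+9), pos 2: n→s (+5), pos 3: c→l (+9) — repeating every 2. A repeating key of period 2 is used — shifts +5, +9 over and over.
On overall: o+5=t, v+9=e, e+5=j, r+9=a, a+5=f, l+9=u, l+5=q.

tejafuq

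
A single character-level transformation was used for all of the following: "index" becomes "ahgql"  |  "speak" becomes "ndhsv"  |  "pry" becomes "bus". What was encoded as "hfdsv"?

space

The word is reversed, then every letter is shifted forward by 3.
Decoding hfdsv: shift back: h−3=e, f−3=c, d−3=a, s−3=p, v−3=s → ecaps; then reverse → space.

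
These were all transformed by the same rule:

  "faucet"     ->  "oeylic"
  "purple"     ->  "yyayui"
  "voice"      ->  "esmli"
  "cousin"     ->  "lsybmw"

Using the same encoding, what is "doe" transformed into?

The rule splits by letter class: vowels +4, consonants +9.
Applying it to doe: d(cons)+9=m, o(vowel)+4=s, e(vowel)+4=i.

msi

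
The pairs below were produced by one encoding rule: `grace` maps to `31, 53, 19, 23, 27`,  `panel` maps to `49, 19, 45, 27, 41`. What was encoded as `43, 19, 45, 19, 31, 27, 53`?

g(#7)→31 and r(#18)→53: differences scale by 2, so n = 2·pos + 17. Each letter becomes 2×(its alphabet position, a=1..z=26) + 17.
Decoding 43, 19, 45, 19, 31, 27, 53: 43→(43−17)÷2=13=m, 19→(19−17)÷2=1=a, 45→(45−17)÷2=14=n, 19→(19−17)÷2=1=a, 31→(31−17)÷2=7=g, 27→(27−17)÷2=5=e, 53→(53−17)÷2=18=r.

manager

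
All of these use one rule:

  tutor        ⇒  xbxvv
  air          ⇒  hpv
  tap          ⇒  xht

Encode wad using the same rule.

The rule splits by letter class: vowels +7, consonants +4.
Applying it to wad: w(cons)+4=a, a(vowel)+7=h, d(cons)+4=h.

ahh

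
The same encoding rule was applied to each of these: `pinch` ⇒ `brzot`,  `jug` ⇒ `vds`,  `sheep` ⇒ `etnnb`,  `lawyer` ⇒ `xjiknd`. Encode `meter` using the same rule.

ynfnd

The rule splits by letter class: vowels +9, consonants +12.
For meter: m(cons)+12=y, e(vowel)+9=n, t(cons)+12=f, e(vowel)+9=n, r(cons)+12=d.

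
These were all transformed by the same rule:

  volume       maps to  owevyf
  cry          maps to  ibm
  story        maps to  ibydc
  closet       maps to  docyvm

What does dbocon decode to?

The output letters match the input read backwards, each shifted +10: volume reversed is emulov. Read the word backwards and shift each letter +10.
Decoding dbocon: shift back: d−10=t, b−10=r, o−10=e, c−10=s, o−10=e, n−10=d → tresed; then reverse → desert.

desert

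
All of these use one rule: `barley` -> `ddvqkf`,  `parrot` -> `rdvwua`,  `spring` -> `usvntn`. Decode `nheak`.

In barley: b→d is +2, a→d is +3, r→v is +4, l→q is +5 — the shift increases by 1 each position. Each letter shifts forward by (position + 2), i.e. 2, 3, 4, … — the shift grows by one for each successive letter.
Undoing it on nheak: n−2=l, h−3=e, e−4=a, a−5=v, k−6=e.

leave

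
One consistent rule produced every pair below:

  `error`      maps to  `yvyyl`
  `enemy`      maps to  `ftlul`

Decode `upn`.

The output letters match the input read backwards, each shifted +7: error reversed is rorre. Two steps: reverse the string, then apply a Caesar shift of +7.
Decoding upn: shift back: u−7=n, p−7=i, n−7=g → nig; then reverse → gin.

gin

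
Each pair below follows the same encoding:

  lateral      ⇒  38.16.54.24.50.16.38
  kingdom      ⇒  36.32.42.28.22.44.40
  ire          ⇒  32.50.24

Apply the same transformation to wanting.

60.16.42.54.32.42.28

l(#12)→38 and a(#1)→16: differences scale by 2, so n = 2·pos + 14. Each letter becomes 2×(its alphabet position, a=1..z=26) + 14.
On wanting: w=23→60, a=1→16, n=14→42, t=20→54, i=9→32, n=14→42, g=7→28.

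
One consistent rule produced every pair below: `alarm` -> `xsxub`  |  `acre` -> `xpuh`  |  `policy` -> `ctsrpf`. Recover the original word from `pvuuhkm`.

a(0)→x(23) and l(11)→s(18) fit y≡9x+23 (mod 26); the inverse of 9 mod 26 is 3. This is an affine cipher: with a=0,…,z=25, each position x becomes (9x+23) mod 26.
Reversing it on pvuuhkm: p(15)→3·(15−23)≡2=c; v(21)→3·(21−23)≡20=u; u(20)→3·(20−23)≡17=r; u(20)→3·(20−23)≡17=r; h(7)→3·(7−23)≡4=e; k(10)→3·(10−23)≡13=n; m(12)→3·(12−23)≡19=t (all mod 26).

current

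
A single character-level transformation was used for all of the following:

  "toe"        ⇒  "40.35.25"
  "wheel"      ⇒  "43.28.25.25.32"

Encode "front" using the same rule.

26.38.35.34.40

Each letter is replaced by its alphabet position (a=1..z=26) + 20.
For front: f=6→26, r=18→38, o=15→35, n=14→34, t=20→40.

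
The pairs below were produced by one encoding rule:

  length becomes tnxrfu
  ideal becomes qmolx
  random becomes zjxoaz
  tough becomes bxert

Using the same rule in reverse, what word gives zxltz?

robin

In length: l→t is +8, e→n is +9, n→x is +10, g→r is +11 — the shift increases by 1 each position. Letter i (0-indexed) is shifted by i+8, so successive shifts are 8, 9, 10, ….
Undoing it on zxltz: z−8=r, x−9=o, l−10=b, t−11=i, z−12=n.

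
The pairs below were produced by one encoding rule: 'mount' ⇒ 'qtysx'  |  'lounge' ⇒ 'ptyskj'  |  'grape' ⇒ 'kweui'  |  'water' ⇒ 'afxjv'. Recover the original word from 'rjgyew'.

Shifts by position in mount: pos 0: m→q (+4), pos 1: o→t (+5), pos 2: u→y (+4), pos 3: n→s (+5) — repeating every 2. It's a Vigenère-style cipher with numeric key [4,5]: position i shifts by key[i mod 2].
Undoing it on rjgyew: r−4=n, j−5=e, g−4=c, y−5=t, e−4=a, w−5=r.

nectar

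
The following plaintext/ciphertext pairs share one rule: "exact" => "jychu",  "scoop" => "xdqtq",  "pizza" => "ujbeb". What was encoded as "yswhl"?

It's a Vigenère-style cipher with numeric key [5,1,2]: position i shifts by key[i mod 3].
Undoing it on yswhl: y−5=t, s−1=r, w−2=u, h−5=c, l−1=k.

truck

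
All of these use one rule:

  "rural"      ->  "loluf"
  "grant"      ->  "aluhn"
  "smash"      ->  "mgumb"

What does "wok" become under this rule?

qie

Every letter moves 20 places later in the alphabet, wrapping around z→a.
For wok: w+20=q, o+20=i, k+20=e.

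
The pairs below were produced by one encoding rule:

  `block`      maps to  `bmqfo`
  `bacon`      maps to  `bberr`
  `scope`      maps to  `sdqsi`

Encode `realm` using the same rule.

rfcoq

The shift increases by 1 at each position, starting from +0: 0, 1, 2, ….
On realm: r+0=r, e+1=f, a+2=c, l+3=o, m+4=q.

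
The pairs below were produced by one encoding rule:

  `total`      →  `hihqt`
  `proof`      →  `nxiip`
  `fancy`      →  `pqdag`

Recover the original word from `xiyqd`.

t(19)→h(7) and o(14)→i(8) fit y≡5x+16 (mod 26); the inverse of 5 mod 26 is 21. Each letter's alphabet position (a=0..z=25) is mapped through 5·x+16 mod 26 — an affine cipher.
Decoding xiyqd: x(23)→21·(23−16)≡17=r; i(8)→21·(8−16)≡14=o; y(24)→21·(24−16)≡12=m; q(16)→21·(16−16)≡0=a; d(3)→21·(3−16)≡13=n (all mod 26).

roman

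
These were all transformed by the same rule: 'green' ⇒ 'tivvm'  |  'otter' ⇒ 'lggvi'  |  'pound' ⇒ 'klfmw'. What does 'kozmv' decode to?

Each pair mirrors across the alphabet (g↔t, r↔i, e↔v): positions sum to 25. Each letter is replaced by its mirror in the alphabet: a↔z, b↔y, c↔x, and so on (the Atbash cipher).
Reversing it on kozmv: k↔p, o↔l, z↔a, m↔n, v↔e.

plane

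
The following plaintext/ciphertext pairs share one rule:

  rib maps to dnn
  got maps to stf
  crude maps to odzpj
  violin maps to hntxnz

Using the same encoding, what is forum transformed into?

rtdzy

The shift depends on letter class: consonant r→d is +12, but vowel i→n is +5. The rule splits by letter class: vowels +5, consonants +12.
For forum: f(cons)+12=r, o(vowel)+5=t, r(cons)+12=d, u(vowel)+5=z, m(cons)+12=y.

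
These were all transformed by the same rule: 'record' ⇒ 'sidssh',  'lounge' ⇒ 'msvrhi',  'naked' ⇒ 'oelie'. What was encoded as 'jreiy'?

index

A repeating key of period 2 is used — shifts +1, +4 over and over.
Undoing it on jreiy: j−1=i, r−4=n, e−1=d, i−4=e, y−1=x.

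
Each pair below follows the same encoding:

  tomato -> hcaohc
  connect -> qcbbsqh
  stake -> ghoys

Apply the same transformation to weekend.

kssysbr

Compare letters: t→h is +14, o→c is +14, m→a is +14 — a constant shift. Every letter moves 14 places later in the alphabet, wrapping around z→a.
On weekend: w+14=k, e+14=s, e+14=s, k+14=y, e+14=s, n+14=b, d+14=r.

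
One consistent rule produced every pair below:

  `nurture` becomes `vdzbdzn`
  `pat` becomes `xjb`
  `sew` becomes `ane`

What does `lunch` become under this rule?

Two shifts are in play — +9 for a/e/i/o/u, +8 for every other letter.
For lunch: l(cons)+8=t, u(vowel)+9=d, n(cons)+8=v, c(cons)+8=k, h(cons)+8=p.

tdvkp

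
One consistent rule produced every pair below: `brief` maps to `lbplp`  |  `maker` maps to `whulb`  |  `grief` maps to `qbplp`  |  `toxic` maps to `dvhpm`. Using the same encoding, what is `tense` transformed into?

dlxcl

The shift depends on letter class: consonant b→l is +10, but vowel i→p is +7. The rule splits by letter class: vowels +7, consonants +10.
On tense: t(cons)+10=d, e(vowel)+7=l, n(cons)+10=x, s(cons)+10=c, e(vowel)+7=l.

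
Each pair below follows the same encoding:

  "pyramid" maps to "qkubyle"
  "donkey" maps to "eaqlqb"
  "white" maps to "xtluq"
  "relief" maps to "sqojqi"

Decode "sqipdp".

reform

Shifts by position in pyramid: pos 0: p→q (+1), pos 1: y→k (+12), pos 2: r→u (+3), pos 3: a→b (+1), pos 4: m→y (+12), pos 5: i→l (+3) — repeating every 3. The shifts repeat in a cycle of length 3: positions 0,1,… shift by +1, +12, +3, then the pattern repeats.
Reversing it on sqipdp: s−1=r, q−12=e, i−3=f, p−1=o, d−12=r, p−3=m.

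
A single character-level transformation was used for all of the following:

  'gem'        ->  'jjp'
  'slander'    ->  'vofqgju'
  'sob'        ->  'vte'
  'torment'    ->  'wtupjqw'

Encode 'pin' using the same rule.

The shift depends on letter class: consonant g→j is +3, but vowel e→j is +5. The rule splits by letter class: vowels +5, consonants +3.
On pin: p(cons)+3=s, i(vowel)+5=n, n(cons)+3=q.

snq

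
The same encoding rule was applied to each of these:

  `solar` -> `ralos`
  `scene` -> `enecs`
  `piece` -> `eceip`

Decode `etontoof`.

The output letters match the input read backwards: solar reversed is ralos. It's just the letters in reverse order.
Undoing it on etontoof: then reverse → footnote.

footnote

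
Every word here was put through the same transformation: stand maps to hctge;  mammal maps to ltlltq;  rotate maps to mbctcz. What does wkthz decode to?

phase

s(18)→h(7) and t(19)→c(2) fit y≡21x+19 (mod 26); the inverse of 21 mod 26 is 5. Treating letters as 0–25, the rule is x ↦ 21x + 19 (mod 26).
Undoing it on wkthz: w(22)→5·(22−19)≡15=p; k(10)→5·(10−19)≡7=h; t(19)→5·(19−19)≡0=a; h(7)→5·(7−19)≡18=s; z(25)→5·(25−19)≡4=e (all mod 26).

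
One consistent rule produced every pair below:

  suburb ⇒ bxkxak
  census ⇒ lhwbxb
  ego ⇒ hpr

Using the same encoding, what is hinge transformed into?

qlwph

The shift depends on letter class: consonant s→b is +9, but vowel u→x is +3. Vowels shift forward by 3 and consonants shift forward by 9.
On hinge: h(cons)+9=q, i(vowel)+3=l, n(cons)+9=w, g(cons)+9=p, e(vowel)+3=h.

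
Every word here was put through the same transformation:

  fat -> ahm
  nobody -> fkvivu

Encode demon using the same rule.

The output letters match the input read backwards, each shifted +7: fat reversed is taf. Two steps: reverse the string, then apply a Caesar shift of +7.
On demon: reverse → nomed; then shift: n+7=u, o+7=v, m+7=t, e+7=l, d+7=k.

uvtlk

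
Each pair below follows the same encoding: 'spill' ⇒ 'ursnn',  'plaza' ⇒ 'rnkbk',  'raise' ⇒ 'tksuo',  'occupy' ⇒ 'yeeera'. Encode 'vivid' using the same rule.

The shift depends on letter class: consonant s→u is +2, but vowel i→s is +10. The rule splits by letter class: vowels +10, consonants +2.
On vivid: v(cons)+2=x, i(vowel)+10=s, v(cons)+2=x, i(vowel)+10=s, d(cons)+2=f.

xsxsf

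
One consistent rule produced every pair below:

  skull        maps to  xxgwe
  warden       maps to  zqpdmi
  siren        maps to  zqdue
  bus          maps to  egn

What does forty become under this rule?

kfdar

Two steps: reverse the string, then apply a Caesar shift of +12.
For forty: reverse → ytrof; then shift: y+12=k, t+12=f, r+12=d, o+12=a, f+12=r.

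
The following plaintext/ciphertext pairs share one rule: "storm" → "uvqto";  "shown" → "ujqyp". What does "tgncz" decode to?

relax

Each letter is shifted forward by 2 in the alphabet (a Caesar shift of +2).
Undoing it on tgncz: t−2=r, g−2=e, n−2=l, c−2=a, z−2=x.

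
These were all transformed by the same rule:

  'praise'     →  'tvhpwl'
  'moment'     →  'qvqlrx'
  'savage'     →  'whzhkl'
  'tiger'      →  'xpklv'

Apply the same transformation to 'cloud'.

Vowels shift forward by 7 and consonants shift forward by 4.
Applying it to cloud: c(cons)+4=g, l(cons)+4=p, o(vowel)+7=v, u(vowel)+7=b, d(cons)+4=h.

gpvbh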